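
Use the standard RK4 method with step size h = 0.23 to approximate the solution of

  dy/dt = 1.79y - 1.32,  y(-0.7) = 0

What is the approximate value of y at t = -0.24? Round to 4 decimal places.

-0.9424

RK4: k1 = f(t_n, y_n); k2 = f(t_n + h/2, y_n + (h/2)·k1); k3 = f(t_n + h/2, y_n + (h/2)·k2); k4 = f(t_n + h, y_n + h·k3); y_{n+1} = y_n + (h/6)·(k1 + 2k2 + 2k3 + k4).
t=-0.700000, y=0.000000:
  k1 = f(-0.700000, 0.000000) = -1.320000
  k2 = f(-0.585000, -0.151800) = -1.591722
  k3 = f(-0.585000, -0.183048) = -1.647656
  k4 = f(-0.470000, -0.378961) = -1.998340
  y ← 0.000000 + (0.23/6)·(k1 + 2k2 + 2k3 + k4) = -0.375555
t=-0.470000, y=-0.375555:
  k1 = f(-0.470000, -0.375555) = -1.992244
  k2 = f(-0.355000, -0.604663) = -2.402348
  k3 = f(-0.355000, -0.651825) = -2.486767
  k4 = f(-0.240000, -0.947512) = -3.016046
  y ← -0.375555 + (0.23/6)·(k1 + 2k2 + 2k3 + k4) = -0.942372
y(-0.24) ≈ -0.9424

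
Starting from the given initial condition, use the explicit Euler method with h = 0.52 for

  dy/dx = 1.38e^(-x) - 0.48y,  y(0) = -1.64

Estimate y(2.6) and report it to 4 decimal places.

Euler: y_{n+1} = y_n + h·f(x_n, y_n).
x=0.000000, y=-1.640000: f=2.167200 → y ← -1.640000 + 0.52·2.167200 = -0.513056
x=0.520000, y=-0.513056: f=1.066705 → y ← -0.513056 + 0.52·1.066705 = 0.041631
x=1.040000, y=0.041631: f=0.467785 → y ← 0.041631 + 0.52·0.467785 = 0.284879
x=1.560000, y=0.284879: f=0.153246 → y ← 0.284879 + 0.52·0.153246 = 0.364567
x=2.080000, y=0.364567: f=-0.002588 → y ← 0.364567 + 0.52·(-0.002588) = 0.363221
y(2.6) ≈ 0.3632

0.3632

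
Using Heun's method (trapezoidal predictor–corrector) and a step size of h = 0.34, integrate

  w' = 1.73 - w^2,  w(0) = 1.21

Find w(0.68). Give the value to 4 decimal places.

Heun: k1 = f(s_n, w_n); k2 = f(s_n + h, w_n + h·k1); w_{n+1} = w_n + (h/2)·(k1 + k2).
s=0.000000, w=1.210000:
  k1 = f(0.000000, 1.210000) = 0.265900
  k2 = f(0.340000, 1.300406) = 0.038944
  w ← 1.210000 + (0.34/2)·(0.265900 + 0.038944) = 1.261824
s=0.340000, w=1.261824:
  k1 = f(0.340000, 1.261824) = 0.137801
  k2 = f(0.680000, 1.308676) = 0.017367
  w ← 1.261824 + (0.34/2)·(0.137801 + 0.017367) = 1.288202
w(0.68) ≈ 1.2882

1.2882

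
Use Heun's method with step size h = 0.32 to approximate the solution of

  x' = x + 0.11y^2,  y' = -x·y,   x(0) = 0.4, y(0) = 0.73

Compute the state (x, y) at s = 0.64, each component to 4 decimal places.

Heun on (x,y): k1 = f(s_n, state_n); k2 = f(s_n + h, state_n + h·k1); state_{n+1} = state_n + (h/2)·(k1 + k2).
0.000000: (0.400000, 0.730000)
  k1 = (0.458619, -0.292000)
  predictor → (0.546758, 0.636560)
  k2 = (0.591331, -0.348044)
  → (0.567992, 0.627593)
0.320000: (0.567992, 0.627593)
  k1 = (0.611318, -0.356468)
  predictor → (0.763614, 0.513523)
  k2 = (0.792621, -0.392133)
  → (0.792622, 0.507817)
(x(0.64), y(0.64)) ≈ (0.7926, 0.5078)

0.7926, 0.5078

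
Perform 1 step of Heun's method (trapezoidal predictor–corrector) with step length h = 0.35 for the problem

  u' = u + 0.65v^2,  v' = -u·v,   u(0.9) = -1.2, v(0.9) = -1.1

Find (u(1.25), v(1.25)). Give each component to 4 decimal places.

-1.2302, -1.6986

Heun on (u,v): k1 = f(s_n, state_n); k2 = f(s_n + h, state_n + h·k1); state_{n+1} = state_n + (h/2)·(k1 + k2).
0.900000: (-1.200000, -1.100000)
  k1 = (-0.413500, -1.320000)
  predictor → (-1.344725, -1.562000)
  k2 = (0.241174, -2.100460)
  → (-1.230157, -1.698581)
(u(1.25), v(1.25)) ≈ (-1.2302, -1.6986)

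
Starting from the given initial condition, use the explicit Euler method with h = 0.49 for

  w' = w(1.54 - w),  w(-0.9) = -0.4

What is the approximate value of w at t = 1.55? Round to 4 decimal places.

Euler: w_{n+1} = w_n + h·f(t_n, w_n).
t=-0.900000, w=-0.400000: f=-0.776000 → w ← -0.400000 + 0.49·(-0.776000) = -0.780240
t=-0.410000, w=-0.780240: f=-1.810344 → w ← -0.780240 + 0.49·(-1.810344) = -1.667309
t=0.080000, w=-1.667309: f=-5.347573 → w ← -1.667309 + 0.49·(-5.347573) = -4.287619
t=0.570000, w=-4.287619: f=-24.986614 → w ← -4.287619 + 0.49·(-24.986614) = -16.531060
t=1.060000, w=-16.531060: f=-298.733793 → w ← -16.531060 + 0.49·(-298.733793) = -162.910619
w(1.55) ≈ -162.9106

-162.9106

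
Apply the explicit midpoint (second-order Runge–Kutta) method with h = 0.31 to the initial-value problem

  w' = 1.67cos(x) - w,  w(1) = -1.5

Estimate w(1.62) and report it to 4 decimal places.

-0.6608

Midpoint: k1 = f(x_n, w_n); k2 = f(x_n + h/2, w_n + (h/2)·k1); w_{n+1} = w_n + h·k2.
x=1.000000, w=-1.500000:
  k1 = f(1.000000, -1.500000) = 2.402305
  k2 = f(1.155000, -1.127643) = 1.802187
  w ← -1.500000 + 0.31·1.802187 = -0.941322
x=1.310000, w=-0.941322:
  k1 = f(1.310000, -0.941322) = 1.371932
  k2 = f(1.465000, -0.728673) = 0.905023
  w ← -0.941322 + 0.31·0.905023 = -0.660765
w(1.62) ≈ -0.6608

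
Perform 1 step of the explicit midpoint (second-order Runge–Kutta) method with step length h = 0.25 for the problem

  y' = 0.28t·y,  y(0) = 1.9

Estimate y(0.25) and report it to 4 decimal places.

Midpoint: k1 = f(t_n, y_n); k2 = f(t_n + h/2, y_n + (h/2)·k1); y_{n+1} = y_n + h·k2.
t=0.000000, y=1.900000:
  k1 = f(0.000000, 1.900000) = 0.000000
  k2 = f(0.125000, 1.900000) = 0.066500
  y ← 1.900000 + 0.25·0.066500 = 1.916625
y(0.25) ≈ 1.9166

1.9166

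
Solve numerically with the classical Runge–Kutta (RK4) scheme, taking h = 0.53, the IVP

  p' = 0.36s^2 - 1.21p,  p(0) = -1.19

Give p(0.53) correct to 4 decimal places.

RK4: k1 = f(s_n, p_n); k2 = f(s_n + h/2, p_n + (h/2)·k1); k3 = f(s_n + h/2, p_n + (h/2)·k2); k4 = f(s_n + h, p_n + h·k3); p_{n+1} = p_n + (h/6)·(k1 + 2k2 + 2k3 + k4).
s=0.000000, p=-1.190000:
  k1 = f(0.000000, -1.190000) = 1.439900
  k2 = f(0.265000, -0.808426) = 1.003477
  k3 = f(0.265000, -0.924079) = 1.143416
  k4 = f(0.530000, -0.583989) = 0.807751
  p ← -1.190000 + (0.53/6)·(k1 + 2k2 + 2k3 + k4) = -0.612173
p(0.53) ≈ -0.6122

-0.6122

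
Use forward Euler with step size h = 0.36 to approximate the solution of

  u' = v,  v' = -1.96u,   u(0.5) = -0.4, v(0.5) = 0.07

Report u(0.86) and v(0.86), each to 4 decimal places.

-0.3748, 0.3522

Euler on (u,v): u_{n+1} = u_n + h·u', v_{n+1} = v_n + h·v'.
0.500000: (-0.400000, 0.070000); f=(0.070000, 0.784000) → (-0.374800, 0.352240)
(u(0.86), v(0.86)) ≈ (-0.3748, 0.3522)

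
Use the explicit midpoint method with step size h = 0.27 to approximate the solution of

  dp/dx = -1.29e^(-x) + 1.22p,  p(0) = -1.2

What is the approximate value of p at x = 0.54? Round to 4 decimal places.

-3.0739

Midpoint: k1 = f(x_n, p_n); k2 = f(x_n + h/2, p_n + (h/2)·k1); p_{n+1} = p_n + h·k2.
x=0.000000, p=-1.200000:
  k1 = f(0.000000, -1.200000) = -2.754000
  k2 = f(0.135000, -1.571790) = -3.044677
  p ← -1.200000 + 0.27·(-3.044677) = -2.022063
x=0.270000, p=-2.022063:
  k1 = f(0.270000, -2.022063) = -3.451676
  k2 = f(0.405000, -2.488039) = -3.895808
  p ← -2.022063 + 0.27·(-3.895808) = -3.073931
p(0.54) ≈ -3.0739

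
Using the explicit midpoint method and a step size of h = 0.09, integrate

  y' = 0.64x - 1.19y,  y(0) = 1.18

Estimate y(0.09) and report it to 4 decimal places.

Midpoint: k1 = f(x_n, y_n); k2 = f(x_n + h/2, y_n + (h/2)·k1); y_{n+1} = y_n + h·k2.
x=0.000000, y=1.180000:
  k1 = f(0.000000, 1.180000) = -1.404200
  k2 = f(0.045000, 1.116811) = -1.300205
  y ← 1.180000 + 0.09·(-1.300205) = 1.062982
y(0.09) ≈ 1.0630

1.0630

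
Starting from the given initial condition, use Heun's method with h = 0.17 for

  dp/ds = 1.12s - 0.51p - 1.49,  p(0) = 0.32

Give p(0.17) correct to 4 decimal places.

0.0673

Heun: k1 = f(s_n, p_n); k2 = f(s_n + h, p_n + h·k1); p_{n+1} = p_n + (h/2)·(k1 + k2).
s=0.000000, p=0.320000:
  k1 = f(0.000000, 0.320000) = -1.653200
  k2 = f(0.170000, 0.038956) = -1.319468
  p ← 0.320000 + (0.17/2)·(-1.653200 + (-1.319468)) = 0.067323
p(0.17) ≈ 0.0673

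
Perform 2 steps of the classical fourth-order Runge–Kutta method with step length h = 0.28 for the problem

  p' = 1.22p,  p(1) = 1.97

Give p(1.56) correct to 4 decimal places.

3.9008

RK4: k1 = f(x_n, p_n); k2 = f(x_n + h/2, p_n + (h/2)·k1); k3 = f(x_n + h/2, p_n + (h/2)·k2); k4 = f(x_n + h, p_n + h·k3); p_{n+1} = p_n + (h/6)·(k1 + 2k2 + 2k3 + k4).
x=1.000000, p=1.970000:
  k1 = f(1.000000, 1.970000) = 2.403400
  k2 = f(1.140000, 2.306476) = 2.813901
  k3 = f(1.140000, 2.363946) = 2.884014
  k4 = f(1.280000, 2.777524) = 3.388579
  p ← 1.970000 + (0.28/6)·(k1 + 2k2 + 2k3 + k4) = 2.772098
x=1.280000, p=2.772098:
  k1 = f(1.280000, 2.772098) = 3.381959
  k2 = f(1.420000, 3.245572) = 3.959598
  k3 = f(1.420000, 3.326441) = 4.058259
  k4 = f(1.560000, 3.908410) = 4.768260
  p ← 2.772098 + (0.28/6)·(k1 + 2k2 + 2k3 + k4) = 3.900775
p(1.56) ≈ 3.9008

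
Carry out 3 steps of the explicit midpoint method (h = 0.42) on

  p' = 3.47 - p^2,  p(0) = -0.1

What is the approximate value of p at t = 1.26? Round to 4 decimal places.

Midpoint: k1 = f(t_n, p_n); k2 = f(t_n + h/2, p_n + (h/2)·k1); p_{n+1} = p_n + h·k2.
t=0.000000, p=-0.100000:
  k1 = f(0.000000, -0.100000) = 3.460000
  k2 = f(0.210000, 0.626600) = 3.077372
  p ← -0.100000 + 0.42·3.077372 = 1.192496
t=0.420000, p=1.192496:
  k1 = f(0.420000, 1.192496) = 2.047952
  k2 = f(0.630000, 1.622566) = 0.837278
  p ← 1.192496 + 0.42·0.837278 = 1.544153
t=0.840000, p=1.544153:
  k1 = f(0.840000, 1.544153) = 1.085591
  k2 = f(1.050000, 1.772127) = 0.329565
  p ← 1.544153 + 0.42·0.329565 = 1.682570
p(1.26) ≈ 1.6826

1.6826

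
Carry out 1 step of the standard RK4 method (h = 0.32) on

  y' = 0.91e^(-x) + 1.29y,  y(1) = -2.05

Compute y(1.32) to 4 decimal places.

-2.9827

RK4: k1 = f(x_n, y_n); k2 = f(x_n + h/2, y_n + (h/2)·k1); k3 = f(x_n + h/2, y_n + (h/2)·k2); k4 = f(x_n + h, y_n + h·k3); y_{n+1} = y_n + (h/6)·(k1 + 2k2 + 2k3 + k4).
x=1.000000, y=-2.050000:
  k1 = f(1.000000, -2.050000) = -2.309730
  k2 = f(1.160000, -2.419557) = -2.835956
  k3 = f(1.160000, -2.503753) = -2.944569
  k4 = f(1.320000, -2.992262) = -3.616925
  y ← -2.050000 + (0.32/6)·(k1 + 2k2 + 2k3 + k4) = -2.982678
y(1.32) ≈ -2.9827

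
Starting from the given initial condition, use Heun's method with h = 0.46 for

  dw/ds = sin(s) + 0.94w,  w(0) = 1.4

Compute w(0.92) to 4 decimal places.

Heun: k1 = f(s_n, w_n); k2 = f(s_n + h, w_n + h·k1); w_{n+1} = w_n + (h/2)·(k1 + k2).
s=0.000000, w=1.400000:
  k1 = f(0.000000, 1.400000) = 1.316000
  k2 = f(0.460000, 2.005360) = 2.328987
  w ← 1.400000 + (0.46/2)·(1.316000 + 2.328987) = 2.238347
s=0.460000, w=2.238347:
  k1 = f(0.460000, 2.238347) = 2.547994
  k2 = f(0.920000, 3.410424) = 4.001400
  w ← 2.238347 + (0.46/2)·(2.547994 + 4.001400) = 3.744708
w(0.92) ≈ 3.7447

3.7447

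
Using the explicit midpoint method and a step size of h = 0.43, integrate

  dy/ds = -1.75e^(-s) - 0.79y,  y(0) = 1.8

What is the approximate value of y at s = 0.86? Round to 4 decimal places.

0.2723

Midpoint: k1 = f(s_n, y_n); k2 = f(s_n + h/2, y_n + (h/2)·k1); y_{n+1} = y_n + h·k2.
s=0.000000, y=1.800000:
  k1 = f(0.000000, 1.800000) = -3.172000
  k2 = f(0.215000, 1.118020) = -2.294683
  y ← 1.800000 + 0.43·(-2.294683) = 0.813286
s=0.430000, y=0.813286:
  k1 = f(0.430000, 0.813286) = -1.780887
  k2 = f(0.645000, 0.430395) = -1.258172
  y ← 0.813286 + 0.43·(-1.258172) = 0.272272
y(0.86) ≈ 0.2723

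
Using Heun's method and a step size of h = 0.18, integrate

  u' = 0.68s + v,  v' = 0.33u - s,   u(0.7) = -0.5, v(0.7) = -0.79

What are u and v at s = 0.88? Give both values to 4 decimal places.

-0.5595, -0.9636

Heun on (u,v): k1 = f(s_n, state_n); k2 = f(s_n + h, state_n + h·k1); state_{n+1} = state_n + (h/2)·(k1 + k2).
0.700000: (-0.500000, -0.790000)
  k1 = (-0.314000, -0.865000)
  predictor → (-0.556520, -0.945700)
  k2 = (-0.347300, -1.063652)
  → (-0.559517, -0.963579)
(u(0.88), v(0.88)) ≈ (-0.5595, -0.9636)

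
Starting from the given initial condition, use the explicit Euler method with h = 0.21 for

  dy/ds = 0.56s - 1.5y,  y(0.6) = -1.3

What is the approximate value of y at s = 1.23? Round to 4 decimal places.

-0.1995

Euler: y_{n+1} = y_n + h·f(s_n, y_n).
s=0.600000, y=-1.300000: f=2.286000 → y ← -1.300000 + 0.21·2.286000 = -0.819940
s=0.810000, y=-0.819940: f=1.683510 → y ← -0.819940 + 0.21·1.683510 = -0.466403
s=1.020000, y=-0.466403: f=1.270804 → y ← -0.466403 + 0.21·1.270804 = -0.199534
y(1.23) ≈ -0.1995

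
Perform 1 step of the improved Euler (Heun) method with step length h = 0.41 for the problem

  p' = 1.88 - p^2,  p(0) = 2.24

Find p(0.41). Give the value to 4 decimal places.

Heun: k1 = f(s_n, p_n); k2 = f(s_n + h, p_n + h·k1); p_{n+1} = p_n + (h/2)·(k1 + k2).
s=0.000000, p=2.240000:
  k1 = f(0.000000, 2.240000) = -3.137600
  k2 = f(0.410000, 0.953584) = 0.970678
  p ← 2.240000 + (0.41/2)·(-3.137600 + 0.970678) = 1.795781
p(0.41) ≈ 1.7958

1.7958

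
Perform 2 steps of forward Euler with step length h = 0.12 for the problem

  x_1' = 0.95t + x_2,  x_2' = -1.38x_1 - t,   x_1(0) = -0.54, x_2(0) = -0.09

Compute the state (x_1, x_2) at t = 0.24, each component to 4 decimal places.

Euler on (x_1,x_2): x_1_{n+1} = x_1_n + h·x_1', x_2_{n+1} = x_2_n + h·x_2'.
0.000000: (-0.540000, -0.090000); f=(-0.090000, 0.745200) → (-0.550800, -0.000576)
0.120000: (-0.550800, -0.000576); f=(0.113424, 0.640104) → (-0.537189, 0.076236)
(x_1(0.24), x_2(0.24)) ≈ (-0.5372, 0.0762)

-0.5372, 0.0762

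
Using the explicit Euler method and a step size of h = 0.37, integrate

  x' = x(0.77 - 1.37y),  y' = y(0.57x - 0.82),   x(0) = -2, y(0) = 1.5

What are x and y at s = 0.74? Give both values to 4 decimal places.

Euler on (x,y): x_{n+1} = x_n + h·x', y_{n+1} = y_n + h·y'.
0.000000: (-2.000000, 1.500000); f=(2.570000, -2.940000) → (-1.049100, 0.412200)
0.370000: (-1.049100, 0.412200); f=(-0.215366, -0.584494) → (-1.128785, 0.195937)
(x(0.74), y(0.74)) ≈ (-1.1288, 0.1959)

-1.1288, 0.1959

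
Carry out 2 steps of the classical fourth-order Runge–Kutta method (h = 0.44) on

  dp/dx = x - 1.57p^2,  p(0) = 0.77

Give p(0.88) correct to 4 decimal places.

0.6285

RK4: k1 = f(x_n, p_n); k2 = f(x_n + h/2, p_n + (h/2)·k1); k3 = f(x_n + h/2, p_n + (h/2)·k2); k4 = f(x_n + h, p_n + h·k3); p_{n+1} = p_n + (h/6)·(k1 + 2k2 + 2k3 + k4).
x=0.000000, p=0.770000:
  k1 = f(0.000000, 0.770000) = -0.930853
  k2 = f(0.220000, 0.565212) = -0.281560
  k3 = f(0.220000, 0.708057) = -0.567111
  k4 = f(0.440000, 0.520471) = 0.014702
  p ← 0.770000 + (0.44/6)·(k1 + 2k2 + 2k3 + k4) = 0.578344
x=0.440000, p=0.578344:
  k1 = f(0.440000, 0.578344) = -0.085136
  k2 = f(0.660000, 0.559614) = 0.168327
  k3 = f(0.660000, 0.615376) = 0.065461
  k4 = f(0.880000, 0.607147) = 0.301255
  p ← 0.578344 + (0.44/6)·(k1 + 2k2 + 2k3 + k4) = 0.628481
p(0.88) ≈ 0.6285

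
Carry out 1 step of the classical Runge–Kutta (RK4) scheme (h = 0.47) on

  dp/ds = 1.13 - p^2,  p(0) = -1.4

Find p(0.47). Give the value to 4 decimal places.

-2.2982

RK4: k1 = f(s_n, p_n); k2 = f(s_n + h/2, p_n + (h/2)·k1); k3 = f(s_n + h/2, p_n + (h/2)·k2); k4 = f(s_n + h, p_n + h·k3); p_{n+1} = p_n + (h/6)·(k1 + 2k2 + 2k3 + k4).
s=0.000000, p=-1.400000:
  k1 = f(0.000000, -1.400000) = -0.830000
  k2 = f(0.235000, -1.595050) = -1.414185
  k3 = f(0.235000, -1.732333) = -1.870979
  k4 = f(0.470000, -2.279360) = -4.065482
  p ← -1.400000 + (0.47/6)·(k1 + 2k2 + 2k3 + k4) = -2.298155
p(0.47) ≈ -2.2982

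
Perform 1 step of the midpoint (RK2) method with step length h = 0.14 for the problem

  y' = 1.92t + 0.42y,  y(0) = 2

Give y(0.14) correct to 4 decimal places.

2.1399

Midpoint: k1 = f(t_n, y_n); k2 = f(t_n + h/2, y_n + (h/2)·k1); y_{n+1} = y_n + h·k2.
t=0.000000, y=2.000000:
  k1 = f(0.000000, 2.000000) = 0.840000
  k2 = f(0.070000, 2.058800) = 0.999096
  y ← 2.000000 + 0.14·0.999096 = 2.139873
y(0.14) ≈ 2.1399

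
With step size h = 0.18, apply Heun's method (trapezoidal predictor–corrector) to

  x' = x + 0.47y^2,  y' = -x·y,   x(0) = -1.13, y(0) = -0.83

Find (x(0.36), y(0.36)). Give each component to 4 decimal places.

Heun on (x,y): k1 = f(t_n, state_n); k2 = f(t_n + h, state_n + h·k1); state_{n+1} = state_n + (h/2)·(k1 + k2).
0.000000: (-1.130000, -0.830000)
  k1 = (-0.806217, -0.937900)
  predictor → (-1.275119, -0.998822)
  k2 = (-0.806226, -1.273617)
  → (-1.275120, -1.029037)
0.180000: (-1.275120, -1.029037)
  k1 = (-0.777429, -1.312145)
  predictor → (-1.415057, -1.265223)
  k2 = (-0.662687, -1.790362)
  → (-1.404730, -1.308262)
(x(0.36), y(0.36)) ≈ (-1.4047, -1.3083)

-1.4047, -1.3083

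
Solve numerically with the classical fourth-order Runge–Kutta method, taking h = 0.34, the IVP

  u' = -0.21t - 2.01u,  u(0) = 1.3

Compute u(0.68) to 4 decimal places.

RK4: k1 = f(t_n, u_n); k2 = f(t_n + h/2, u_n + (h/2)·k1); k3 = f(t_n + h/2, u_n + (h/2)·k2); k4 = f(t_n + h, u_n + h·k3); u_{n+1} = u_n + (h/6)·(k1 + 2k2 + 2k3 + k4).
t=0.000000, u=1.300000:
  k1 = f(0.000000, 1.300000) = -2.613000
  k2 = f(0.170000, 0.855790) = -1.755838
  k3 = f(0.170000, 1.001508) = -2.048730
  k4 = f(0.340000, 0.603432) = -1.284298
  u ← 1.300000 + (0.34/6)·(k1 + 2k2 + 2k3 + k4) = 0.647969
t=0.340000, u=0.647969:
  k1 = f(0.340000, 0.647969) = -1.373817
  k2 = f(0.510000, 0.414420) = -0.940084
  k3 = f(0.510000, 0.488154) = -1.088291
  k4 = f(0.680000, 0.277950) = -0.701479
  u ← 0.647969 + (0.34/6)·(k1 + 2k2 + 2k3 + k4) = 0.300486
u(0.68) ≈ 0.3005

0.3005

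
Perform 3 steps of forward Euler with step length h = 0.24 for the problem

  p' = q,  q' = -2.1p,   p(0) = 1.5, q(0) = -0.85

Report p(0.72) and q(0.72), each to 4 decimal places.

0.3684, -2.7181

Euler on (p,q): p_{n+1} = p_n + h·p', q_{n+1} = q_n + h·q'.
0.000000: (1.500000, -0.850000); f=(-0.850000, -3.150000) → (1.296000, -1.606000)
0.240000: (1.296000, -1.606000); f=(-1.606000, -2.721600) → (0.910560, -2.259184)
0.480000: (0.910560, -2.259184); f=(-2.259184, -1.912176) → (0.368356, -2.718106)
(p(0.72), q(0.72)) ≈ (0.3684, -2.7181)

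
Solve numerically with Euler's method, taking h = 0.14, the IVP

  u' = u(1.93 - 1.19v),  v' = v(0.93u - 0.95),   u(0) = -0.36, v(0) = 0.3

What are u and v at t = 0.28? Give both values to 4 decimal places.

Euler on (u,v): u_{n+1} = u_n + h·u', v_{n+1} = v_n + h·v'.
0.000000: (-0.360000, 0.300000); f=(-0.566280, -0.385440) → (-0.439279, 0.246038)
0.140000: (-0.439279, 0.246038); f=(-0.719194, -0.334250) → (-0.539966, 0.199243)
(u(0.28), v(0.28)) ≈ (-0.5400, 0.1992)

-0.5400, 0.1992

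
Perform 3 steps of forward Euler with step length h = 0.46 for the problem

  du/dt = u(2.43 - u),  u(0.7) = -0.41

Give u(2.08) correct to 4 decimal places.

Euler: u_{n+1} = u_n + h·f(t_n, u_n).
t=0.700000, u=-0.410000: f=-1.164400 → u ← -0.410000 + 0.46·(-1.164400) = -0.945624
t=1.160000, u=-0.945624: f=-3.192071 → u ← -0.945624 + 0.46·(-3.192071) = -2.413977
t=1.620000, u=-2.413977: f=-11.693247 → u ← -2.413977 + 0.46·(-11.693247) = -7.792870
u(2.08) ≈ -7.7929

-7.7929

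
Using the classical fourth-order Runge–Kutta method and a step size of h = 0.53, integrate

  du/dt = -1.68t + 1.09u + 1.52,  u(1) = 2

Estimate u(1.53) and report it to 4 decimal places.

RK4: k1 = f(t_n, u_n); k2 = f(t_n + h/2, u_n + (h/2)·k1); k3 = f(t_n + h/2, u_n + (h/2)·k2); k4 = f(t_n + h, u_n + h·k3); u_{n+1} = u_n + (h/6)·(k1 + 2k2 + 2k3 + k4).
t=1.000000, u=2.000000:
  k1 = f(1.000000, 2.000000) = 2.020000
  k2 = f(1.265000, 2.535300) = 2.158277
  k3 = f(1.265000, 2.571943) = 2.198218
  k4 = f(1.530000, 3.165056) = 2.399511
  u ← 2.000000 + (0.53/6)·(k1 + 2k2 + 2k3 + k4) = 3.160038
u(1.53) ≈ 3.1600

3.1600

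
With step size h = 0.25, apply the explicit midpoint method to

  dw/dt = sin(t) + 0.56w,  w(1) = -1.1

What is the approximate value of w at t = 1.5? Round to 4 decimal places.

Midpoint: k1 = f(t_n, w_n); k2 = f(t_n + h/2, w_n + (h/2)·k1); w_{n+1} = w_n + h·k2.
t=1.000000, w=-1.100000:
  k1 = f(1.000000, -1.100000) = 0.225471
  k2 = f(1.125000, -1.071816) = 0.302051
  w ← -1.100000 + 0.25·0.302051 = -1.024487
t=1.250000, w=-1.024487:
  k1 = f(1.250000, -1.024487) = 0.375272
  k2 = f(1.375000, -0.977578) = 0.433449
  w ← -1.024487 + 0.25·0.433449 = -0.916125
w(1.5) ≈ -0.9161

-0.9161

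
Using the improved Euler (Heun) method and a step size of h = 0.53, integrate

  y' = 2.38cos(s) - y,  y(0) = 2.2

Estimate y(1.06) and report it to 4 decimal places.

1.8971

Heun: k1 = f(s_n, y_n); k2 = f(s_n + h, y_n + h·k1); y_{n+1} = y_n + (h/2)·(k1 + k2).
s=0.000000, y=2.200000:
  k1 = f(0.000000, 2.200000) = 0.180000
  k2 = f(0.530000, 2.295400) = -0.241919
  y ← 2.200000 + (0.53/2)·(0.180000 + (-0.241919)) = 2.183591
s=0.530000, y=2.183591:
  k1 = f(0.530000, 2.183591) = -0.130111
  k2 = f(1.060000, 2.114633) = -0.951117
  y ← 2.183591 + (0.53/2)·(-0.130111 + (-0.951117)) = 1.897066
y(1.06) ≈ 1.8971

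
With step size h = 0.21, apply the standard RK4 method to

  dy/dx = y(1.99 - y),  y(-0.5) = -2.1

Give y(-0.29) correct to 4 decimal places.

RK4: k1 = f(x_n, y_n); k2 = f(x_n + h/2, y_n + (h/2)·k1); k3 = f(x_n + h/2, y_n + (h/2)·k2); k4 = f(x_n + h, y_n + h·k3); y_{n+1} = y_n + (h/6)·(k1 + 2k2 + 2k3 + k4).
x=-0.500000, y=-2.100000:
  k1 = f(-0.500000, -2.100000) = -8.589000
  k2 = f(-0.395000, -3.001845) = -14.984745
  k3 = f(-0.395000, -3.673398) = -20.803917
  k4 = f(-0.290000, -6.468823) = -54.718622
  y ← -2.100000 + (0.21/6)·(k1 + 2k2 + 2k3 + k4) = -6.820973
y(-0.29) ≈ -6.8210

-6.8210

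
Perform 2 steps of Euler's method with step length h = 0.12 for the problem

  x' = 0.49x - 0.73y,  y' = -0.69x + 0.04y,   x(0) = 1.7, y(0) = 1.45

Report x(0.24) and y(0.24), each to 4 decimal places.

1.6560, 1.1840

Euler on (x,y): x_{n+1} = x_n + h·x', y_{n+1} = y_n + h·y'.
0.000000: (1.700000, 1.450000); f=(-0.225500, -1.115000) → (1.672940, 1.316200)
0.120000: (1.672940, 1.316200); f=(-0.141085, -1.101681) → (1.656010, 1.183998)
(x(0.24), y(0.24)) ≈ (1.6560, 1.1840)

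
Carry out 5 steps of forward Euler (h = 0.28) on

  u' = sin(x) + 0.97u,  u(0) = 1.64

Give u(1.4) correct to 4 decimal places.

6.3693

Euler: u_{n+1} = u_n + h·f(x_n, u_n).
x=0.000000, u=1.640000: f=1.590800 → u ← 1.640000 + 0.28·1.590800 = 2.085424
x=0.280000, u=2.085424: f=2.299217 → u ← 2.085424 + 0.28·2.299217 = 2.729205
x=0.560000, u=2.729205: f=3.178515 → u ← 2.729205 + 0.28·3.178515 = 3.619189
x=0.840000, u=3.619189: f=4.255256 → u ← 3.619189 + 0.28·4.255256 = 4.810661
x=1.120000, u=4.810661: f=5.566441 → u ← 4.810661 + 0.28·5.566441 = 6.369264
u(1.4) ≈ 6.3693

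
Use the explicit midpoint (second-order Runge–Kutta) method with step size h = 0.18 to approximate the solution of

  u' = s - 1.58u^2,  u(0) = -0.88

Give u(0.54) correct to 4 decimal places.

-2.5377

Midpoint: k1 = f(s_n, u_n); k2 = f(s_n + h/2, u_n + (h/2)·k1); u_{n+1} = u_n + h·k2.
s=0.000000, u=-0.880000:
  k1 = f(0.000000, -0.880000) = -1.223552
  k2 = f(0.090000, -0.990120) = -1.458932
  u ← -0.880000 + 0.18·(-1.458932) = -1.142608
s=0.180000, u=-1.142608:
  k1 = f(0.180000, -1.142608) = -1.882773
  k2 = f(0.270000, -1.312057) = -2.449962
  u ← -1.142608 + 0.18·(-2.449962) = -1.583601
s=0.360000, u=-1.583601:
  k1 = f(0.360000, -1.583601) = -3.602311
  k2 = f(0.450000, -1.907809) = -5.300781
  u ← -1.583601 + 0.18·(-5.300781) = -2.537742
u(0.54) ≈ -2.5377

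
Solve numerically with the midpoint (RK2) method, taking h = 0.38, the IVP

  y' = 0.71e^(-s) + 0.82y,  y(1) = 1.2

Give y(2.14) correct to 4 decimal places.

Midpoint: k1 = f(s_n, y_n); k2 = f(s_n + h/2, y_n + (h/2)·k1); y_{n+1} = y_n + h·k2.
s=1.000000, y=1.200000:
  k1 = f(1.000000, 1.200000) = 1.245194
  k2 = f(1.190000, 1.436587) = 1.393998
  y ← 1.200000 + 0.38·1.393998 = 1.729719
s=1.380000, y=1.729719:
  k1 = f(1.380000, 1.729719) = 1.596991
  k2 = f(1.570000, 2.033148) = 1.814893
  y ← 1.729719 + 0.38·1.814893 = 2.419379
s=1.760000, y=2.419379:
  k1 = f(1.760000, 2.419379) = 2.106042
  k2 = f(1.950000, 2.819527) = 2.413027
  y ← 2.419379 + 0.38·2.413027 = 3.336329
y(2.14) ≈ 3.3363

3.3363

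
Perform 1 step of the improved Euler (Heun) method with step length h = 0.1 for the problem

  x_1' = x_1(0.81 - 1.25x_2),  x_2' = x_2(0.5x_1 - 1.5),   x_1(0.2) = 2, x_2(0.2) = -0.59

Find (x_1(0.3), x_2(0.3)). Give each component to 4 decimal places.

Heun on (x_1,x_2): k1 = f(s_n, state_n); k2 = f(s_n + h, state_n + h·k1); state_{n+1} = state_n + (h/2)·(k1 + k2).
0.200000: (2.000000, -0.590000)
  k1 = (3.095000, 0.295000)
  predictor → (2.309500, -0.560500)
  k2 = (3.488788, 0.193513)
  → (2.329189, -0.565574)
(x_1(0.3), x_2(0.3)) ≈ (2.3292, -0.5656)

2.3292, -0.5656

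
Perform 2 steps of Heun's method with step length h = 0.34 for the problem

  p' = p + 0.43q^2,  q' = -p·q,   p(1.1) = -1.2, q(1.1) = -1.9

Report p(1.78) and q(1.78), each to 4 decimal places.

Heun on (p,q): k1 = f(t_n, state_n); k2 = f(t_n + h, state_n + h·k1); state_{n+1} = state_n + (h/2)·(k1 + k2).
1.100000: (-1.200000, -1.900000)
  k1 = (0.352300, -2.280000)
  predictor → (-1.080218, -2.675200)
  k2 = (1.997161, -2.889799)
  → (-0.800592, -2.778866)
1.440000: (-0.800592, -2.778866)
  k1 = (2.519909, -2.224737)
  predictor → (0.056178, -3.535276)
  k2 = (5.430395, 0.198603)
  → (0.550960, -3.123309)
(p(1.78), q(1.78)) ≈ (0.5510, -3.1233)

0.5510, -3.1233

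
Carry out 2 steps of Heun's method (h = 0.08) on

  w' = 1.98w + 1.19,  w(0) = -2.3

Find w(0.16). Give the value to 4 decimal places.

-2.9305

Heun: k1 = f(x_n, w_n); k2 = f(x_n + h, w_n + h·k1); w_{n+1} = w_n + (h/2)·(k1 + k2).
x=0.000000, w=-2.300000:
  k1 = f(0.000000, -2.300000) = -3.364000
  k2 = f(0.080000, -2.569120) = -3.896858
  w ← -2.300000 + (0.08/2)·(-3.364000 + (-3.896858)) = -2.590434
x=0.080000, w=-2.590434:
  k1 = f(0.080000, -2.590434) = -3.939060
  k2 = f(0.160000, -2.905559) = -4.563007
  w ← -2.590434 + (0.08/2)·(-3.939060 + (-4.563007)) = -2.930517
w(0.16) ≈ -2.9305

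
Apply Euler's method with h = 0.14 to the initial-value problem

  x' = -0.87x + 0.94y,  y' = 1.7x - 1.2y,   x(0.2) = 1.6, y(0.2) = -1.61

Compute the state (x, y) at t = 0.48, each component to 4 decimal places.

Euler on (x,y): x_{n+1} = x_n + h·x', y_{n+1} = y_n + h·y'.
0.200000: (1.600000, -1.610000); f=(-2.905400, 4.652000) → (1.193244, -0.958720)
0.340000: (1.193244, -0.958720); f=(-1.939319, 3.178979) → (0.921739, -0.513663)
(x(0.48), y(0.48)) ≈ (0.9217, -0.5137)

0.9217, -0.5137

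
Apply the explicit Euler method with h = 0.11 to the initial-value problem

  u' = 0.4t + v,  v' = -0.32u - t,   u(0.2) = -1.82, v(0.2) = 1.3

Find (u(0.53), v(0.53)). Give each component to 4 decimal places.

-1.3381, 1.3735

Euler on (u,v): u_{n+1} = u_n + h·u', v_{n+1} = v_n + h·v'.
0.200000: (-1.820000, 1.300000); f=(1.380000, 0.382400) → (-1.668200, 1.342064)
0.310000: (-1.668200, 1.342064); f=(1.466064, 0.223824) → (-1.506933, 1.366685)
0.420000: (-1.506933, 1.366685); f=(1.534685, 0.062219) → (-1.338118, 1.373529)
(u(0.53), v(0.53)) ≈ (-1.3381, 1.3735)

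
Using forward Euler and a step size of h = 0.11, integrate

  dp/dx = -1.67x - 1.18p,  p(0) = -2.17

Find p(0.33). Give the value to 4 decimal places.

Euler: p_{n+1} = p_n + h·f(x_n, p_n).
x=0.000000, p=-2.170000: f=2.560600 → p ← -2.170000 + 0.11·2.560600 = -1.888334
x=0.110000, p=-1.888334: f=2.044534 → p ← -1.888334 + 0.11·2.044534 = -1.663435
x=0.220000, p=-1.663435: f=1.595454 → p ← -1.663435 + 0.11·1.595454 = -1.487935
p(0.33) ≈ -1.4879

-1.4879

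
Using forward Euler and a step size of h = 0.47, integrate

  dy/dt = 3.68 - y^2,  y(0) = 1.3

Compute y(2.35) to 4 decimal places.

Euler: y_{n+1} = y_n + h·f(t_n, y_n).
t=0.000000, y=1.300000: f=1.990000 → y ← 1.300000 + 0.47·1.990000 = 2.235300
t=0.470000, y=2.235300: f=-1.316566 → y ← 2.235300 + 0.47·(-1.316566) = 1.616514
t=0.940000, y=1.616514: f=1.066883 → y ← 1.616514 + 0.47·1.066883 = 2.117949
t=1.410000, y=2.117949: f=-0.805707 → y ← 2.117949 + 0.47·(-0.805707) = 1.739266
t=1.880000, y=1.739266: f=0.654952 → y ← 1.739266 + 0.47·0.654952 = 2.047094
y(2.35) ≈ 2.0471

2.0471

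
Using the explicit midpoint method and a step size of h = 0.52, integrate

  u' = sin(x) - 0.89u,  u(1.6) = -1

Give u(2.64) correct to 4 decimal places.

Midpoint: k1 = f(x_n, u_n); k2 = f(x_n + h/2, u_n + (h/2)·k1); u_{n+1} = u_n + h·k2.
x=1.600000, u=-1.000000:
  k1 = f(1.600000, -1.000000) = 1.889574
  k2 = f(1.860000, -0.508711) = 1.411224
  u ← -1.000000 + 0.52·1.411224 = -0.266164
x=2.120000, u=-0.266164:
  k1 = f(2.120000, -0.266164) = 1.089826
  k2 = f(2.380000, 0.017191) = 0.674775
  u ← -0.266164 + 0.52·0.674775 = 0.084719
u(2.64) ≈ 0.0847

0.0847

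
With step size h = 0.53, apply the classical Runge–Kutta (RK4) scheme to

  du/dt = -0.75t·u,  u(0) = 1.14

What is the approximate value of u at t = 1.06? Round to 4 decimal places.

0.7480

RK4: k1 = f(t_n, u_n); k2 = f(t_n + h/2, u_n + (h/2)·k1); k3 = f(t_n + h/2, u_n + (h/2)·k2); k4 = f(t_n + h, u_n + h·k3); u_{n+1} = u_n + (h/6)·(k1 + 2k2 + 2k3 + k4).
t=0.000000, u=1.140000:
  k1 = f(0.000000, 1.140000) = 0.000000
  k2 = f(0.265000, 1.140000) = -0.226575
  k3 = f(0.265000, 1.079958) = -0.214642
  k4 = f(0.530000, 1.026240) = -0.407930
  u ← 1.140000 + (0.53/6)·(k1 + 2k2 + 2k3 + k4) = 1.026018
t=0.530000, u=1.026018:
  k1 = f(0.530000, 1.026018) = -0.407842
  k2 = f(0.795000, 0.917940) = -0.547322
  k3 = f(0.795000, 0.880978) = -0.525283
  k4 = f(1.060000, 0.747618) = -0.594356
  u ← 1.026018 + (0.53/6)·(k1 + 2k2 + 2k3 + k4) = 0.747997
u(1.06) ≈ 0.7480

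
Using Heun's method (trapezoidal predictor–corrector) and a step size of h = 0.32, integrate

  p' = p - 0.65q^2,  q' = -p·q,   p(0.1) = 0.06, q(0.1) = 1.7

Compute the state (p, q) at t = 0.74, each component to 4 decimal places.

Heun on (p,q): k1 = f(t_n, state_n); k2 = f(t_n + h, state_n + h·k1); state_{n+1} = state_n + (h/2)·(k1 + k2).
0.100000: (0.060000, 1.700000)
  k1 = (-1.818500, -0.102000)
  predictor → (-0.521920, 1.667360)
  k2 = (-2.328978, 0.870229)
  → (-0.603596, 1.822917)
0.420000: (-0.603596, 1.822917)
  k1 = (-2.763563, 1.100306)
  predictor → (-1.487937, 2.175015)
  k2 = (-4.562884, 3.236284)
  → (-1.775828, 2.516771)
(p(0.74), q(0.74)) ≈ (-1.7758, 2.5168)

-1.7758, 2.5168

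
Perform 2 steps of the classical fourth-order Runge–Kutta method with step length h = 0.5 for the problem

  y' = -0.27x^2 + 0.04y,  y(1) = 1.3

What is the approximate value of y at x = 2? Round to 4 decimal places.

0.7130

RK4: k1 = f(x_n, y_n); k2 = f(x_n + h/2, y_n + (h/2)·k1); k3 = f(x_n + h/2, y_n + (h/2)·k2); k4 = f(x_n + h, y_n + h·k3); y_{n+1} = y_n + (h/6)·(k1 + 2k2 + 2k3 + k4).
x=1.000000, y=1.300000:
  k1 = f(1.000000, 1.300000) = -0.218000
  k2 = f(1.250000, 1.245500) = -0.372055
  k3 = f(1.250000, 1.206986) = -0.373596
  k4 = f(1.500000, 1.113202) = -0.562972
  y ← 1.300000 + (0.5/6)·(k1 + 2k2 + 2k3 + k4) = 1.110644
x=1.500000, y=1.110644:
  k1 = f(1.500000, 1.110644) = -0.563074
  k2 = f(1.750000, 0.969875) = -0.788080
  k3 = f(1.750000, 0.913624) = -0.790330
  k4 = f(2.000000, 0.715479) = -1.051381
  y ← 1.110644 + (0.5/6)·(k1 + 2k2 + 2k3 + k4) = 0.713038
y(2) ≈ 0.7130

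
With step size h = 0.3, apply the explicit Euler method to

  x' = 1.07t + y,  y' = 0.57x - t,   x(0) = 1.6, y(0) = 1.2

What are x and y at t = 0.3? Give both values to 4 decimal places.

Euler on (x,y): x_{n+1} = x_n + h·x', y_{n+1} = y_n + h·y'.
0.000000: (1.600000, 1.200000); f=(1.200000, 0.912000) → (1.960000, 1.473600)
(x(0.3), y(0.3)) ≈ (1.9600, 1.4736)

1.9600, 1.4736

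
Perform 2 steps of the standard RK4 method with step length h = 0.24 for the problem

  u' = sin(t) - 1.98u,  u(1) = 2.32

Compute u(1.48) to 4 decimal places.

RK4: k1 = f(t_n, u_n); k2 = f(t_n + h/2, u_n + (h/2)·k1); k3 = f(t_n + h/2, u_n + (h/2)·k2); k4 = f(t_n + h, u_n + h·k3); u_{n+1} = u_n + (h/6)·(k1 + 2k2 + 2k3 + k4).
t=1.000000, u=2.320000:
  k1 = f(1.000000, 2.320000) = -3.752129
  k2 = f(1.120000, 1.869745) = -2.801994
  k3 = f(1.120000, 1.983761) = -3.027746
  k4 = f(1.240000, 1.593341) = -2.209031
  u ← 2.320000 + (0.24/6)·(k1 + 2k2 + 2k3 + k4) = 1.615174
t=1.240000, u=1.615174:
  k1 = f(1.240000, 1.615174) = -2.252261
  k2 = f(1.360000, 1.344903) = -1.685043
  k3 = f(1.360000, 1.412969) = -1.819814
  k4 = f(1.480000, 1.178419) = -1.337389
  u ← 1.615174 + (0.24/6)·(k1 + 2k2 + 2k3 + k4) = 1.191200
u(1.48) ≈ 1.1912

1.1912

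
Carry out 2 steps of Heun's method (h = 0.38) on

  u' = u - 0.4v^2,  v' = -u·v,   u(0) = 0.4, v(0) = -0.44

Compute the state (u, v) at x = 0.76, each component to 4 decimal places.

0.7779, -0.2899

Heun on (u,v): k1 = f(x_n, state_n); k2 = f(x_n + h, state_n + h·k1); state_{n+1} = state_n + (h/2)·(k1 + k2).
0.000000: (0.400000, -0.440000)
  k1 = (0.322560, 0.176000)
  predictor → (0.522573, -0.373120)
  k2 = (0.466885, 0.194982)
  → (0.549995, -0.369513)
0.380000: (0.549995, -0.369513)
  k1 = (0.495379, 0.203230)
  predictor → (0.738238, -0.292286)
  k2 = (0.704066, 0.215777)
  → (0.777889, -0.289902)
(u(0.76), v(0.76)) ≈ (0.7779, -0.2899)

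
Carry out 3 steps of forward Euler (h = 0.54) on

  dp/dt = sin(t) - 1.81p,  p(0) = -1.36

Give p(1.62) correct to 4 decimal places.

0.4825

Euler: p_{n+1} = p_n + h·f(t_n, p_n).
t=0.000000, p=-1.360000: f=2.461600 → p ← -1.360000 + 0.54·2.461600 = -0.030736
t=0.540000, p=-0.030736: f=0.569768 → p ← -0.030736 + 0.54·0.569768 = 0.276939
t=1.080000, p=0.276939: f=0.380699 → p ← 0.276939 + 0.54·0.380699 = 0.482516
p(1.62) ≈ 0.4825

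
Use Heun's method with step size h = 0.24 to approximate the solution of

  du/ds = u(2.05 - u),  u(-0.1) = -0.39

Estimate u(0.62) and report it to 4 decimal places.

-3.3406

Heun: k1 = f(s_n, u_n); k2 = f(s_n + h, u_n + h·k1); u_{n+1} = u_n + (h/2)·(k1 + k2).
s=-0.100000, u=-0.390000:
  k1 = f(-0.100000, -0.390000) = -0.951600
  k2 = f(0.140000, -0.618384) = -1.650086
  u ← -0.390000 + (0.24/2)·(-0.951600 + (-1.650086)) = -0.702202
s=0.140000, u=-0.702202:
  k1 = f(0.140000, -0.702202) = -1.932603
  k2 = f(0.380000, -1.166027) = -3.749974
  u ← -0.702202 + (0.24/2)·(-1.932603 + (-3.749974)) = -1.384112
s=0.380000, u=-1.384112:
  k1 = f(0.380000, -1.384112) = -4.753194
  k2 = f(0.620000, -2.524878) = -11.551009
  u ← -1.384112 + (0.24/2)·(-4.753194 + (-11.551009)) = -3.340616
u(0.62) ≈ -3.3406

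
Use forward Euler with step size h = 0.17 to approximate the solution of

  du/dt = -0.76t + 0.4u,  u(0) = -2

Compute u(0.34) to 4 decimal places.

-2.3032

Euler: u_{n+1} = u_n + h·f(t_n, u_n).
t=0.000000, u=-2.000000: f=-0.800000 → u ← -2.000000 + 0.17·(-0.800000) = -2.136000
t=0.170000, u=-2.136000: f=-0.983600 → u ← -2.136000 + 0.17·(-0.983600) = -2.303212
u(0.34) ≈ -2.3032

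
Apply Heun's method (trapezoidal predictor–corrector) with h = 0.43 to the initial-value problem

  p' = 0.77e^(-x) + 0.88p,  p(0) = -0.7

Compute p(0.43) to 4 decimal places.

Heun: k1 = f(x_n, p_n); k2 = f(x_n + h, p_n + h·k1); p_{n+1} = p_n + (h/2)·(k1 + k2).
x=0.000000, p=-0.700000:
  k1 = f(0.000000, -0.700000) = 0.154000
  k2 = f(0.430000, -0.633780) = -0.056834
  p ← -0.700000 + (0.43/2)·(0.154000 + (-0.056834)) = -0.679109
p(0.43) ≈ -0.6791

-0.6791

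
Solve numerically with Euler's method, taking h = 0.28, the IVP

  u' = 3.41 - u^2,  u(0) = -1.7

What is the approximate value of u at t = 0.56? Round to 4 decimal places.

-1.2761

Euler: u_{n+1} = u_n + h·f(t_n, u_n).
t=0.000000, u=-1.700000: f=0.520000 → u ← -1.700000 + 0.28·0.520000 = -1.554400
t=0.280000, u=-1.554400: f=0.993841 → u ← -1.554400 + 0.28·0.993841 = -1.276125
u(0.56) ≈ -1.2761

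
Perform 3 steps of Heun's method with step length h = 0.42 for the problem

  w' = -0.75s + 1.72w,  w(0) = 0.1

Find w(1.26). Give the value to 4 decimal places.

Heun: k1 = f(s_n, w_n); k2 = f(s_n + h, w_n + h·k1); w_{n+1} = w_n + (h/2)·(k1 + k2).
s=0.000000, w=0.100000:
  k1 = f(0.000000, 0.100000) = 0.172000
  k2 = f(0.420000, 0.172240) = -0.018747
  w ← 0.100000 + (0.42/2)·(0.172000 + (-0.018747)) = 0.132183
s=0.420000, w=0.132183:
  k1 = f(0.420000, 0.132183) = -0.087645
  k2 = f(0.840000, 0.095372) = -0.465960
  w ← 0.132183 + (0.42/2)·(-0.087645 + (-0.465960)) = 0.015926
s=0.840000, w=0.015926:
  k1 = f(0.840000, 0.015926) = -0.602607
  k2 = f(1.260000, -0.237169) = -1.352931
  w ← 0.015926 + (0.42/2)·(-0.602607 + (-1.352931)) = -0.394737
w(1.26) ≈ -0.3947

-0.3947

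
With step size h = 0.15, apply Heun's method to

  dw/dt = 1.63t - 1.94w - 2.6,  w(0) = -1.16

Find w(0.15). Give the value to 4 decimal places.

Heun: k1 = f(t_n, w_n); k2 = f(t_n + h, w_n + h·k1); w_{n+1} = w_n + (h/2)·(k1 + k2).
t=0.000000, w=-1.160000:
  k1 = f(0.000000, -1.160000) = -0.349600
  k2 = f(0.150000, -1.212440) = -0.003366
  w ← -1.160000 + (0.15/2)·(-0.349600 + (-0.003366)) = -1.186472
w(0.15) ≈ -1.1865

-1.1865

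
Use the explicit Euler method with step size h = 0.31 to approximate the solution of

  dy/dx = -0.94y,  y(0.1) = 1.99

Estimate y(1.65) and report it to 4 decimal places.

0.3555

Euler: y_{n+1} = y_n + h·f(x_n, y_n).
x=0.100000, y=1.990000: f=-1.870600 → y ← 1.990000 + 0.31·(-1.870600) = 1.410114
x=0.410000, y=1.410114: f=-1.325507 → y ← 1.410114 + 0.31·(-1.325507) = 0.999207
x=0.720000, y=0.999207: f=-0.939254 → y ← 0.999207 + 0.31·(-0.939254) = 0.708038
x=1.030000, y=0.708038: f=-0.665556 → y ← 0.708038 + 0.31·(-0.665556) = 0.501716
x=1.340000, y=0.501716: f=-0.471613 → y ← 0.501716 + 0.31·(-0.471613) = 0.355516
y(1.65) ≈ 0.3555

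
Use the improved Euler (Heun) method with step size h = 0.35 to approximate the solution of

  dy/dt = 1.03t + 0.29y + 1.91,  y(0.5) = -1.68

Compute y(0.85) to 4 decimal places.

-0.9043

Heun: k1 = f(t_n, y_n); k2 = f(t_n + h, y_n + h·k1); y_{n+1} = y_n + (h/2)·(k1 + k2).
t=0.500000, y=-1.680000:
  k1 = f(0.500000, -1.680000) = 1.937800
  k2 = f(0.850000, -1.001770) = 2.494987
  y ← -1.680000 + (0.35/2)·(1.937800 + 2.494987) = -0.904262
y(0.85) ≈ -0.9043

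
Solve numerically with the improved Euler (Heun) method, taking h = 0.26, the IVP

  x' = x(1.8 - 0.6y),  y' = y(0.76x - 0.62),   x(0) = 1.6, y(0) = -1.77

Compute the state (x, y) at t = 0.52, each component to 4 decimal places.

7.6774, -4.6363

Heun on (x,y): k1 = f(t_n, state_n); k2 = f(t_n + h, state_n + h·k1); state_{n+1} = state_n + (h/2)·(k1 + k2).
0.000000: (1.600000, -1.770000)
  k1 = (4.579200, -1.054920)
  predictor → (2.790592, -2.044279)
  k2 = (8.445915, -3.068156)
  → (3.293265, -2.306000)
0.260000: (3.293265, -2.306000)
  k1 = (10.484438, -4.341924)
  predictor → (6.019219, -3.434900)
  k2 = (23.239844, -13.583678)
  → (7.677422, -4.636328)
(x(0.52), y(0.52)) ≈ (7.6774, -4.6363)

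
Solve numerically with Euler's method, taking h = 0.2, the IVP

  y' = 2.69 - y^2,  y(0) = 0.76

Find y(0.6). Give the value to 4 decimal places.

Euler: y_{n+1} = y_n + h·f(x_n, y_n).
x=0.000000, y=0.760000: f=2.112400 → y ← 0.760000 + 0.2·2.112400 = 1.182480
x=0.200000, y=1.182480: f=1.291741 → y ← 1.182480 + 0.2·1.291741 = 1.440828
x=0.400000, y=1.440828: f=0.614014 → y ← 1.440828 + 0.2·0.614014 = 1.563631
y(0.6) ≈ 1.5636

1.5636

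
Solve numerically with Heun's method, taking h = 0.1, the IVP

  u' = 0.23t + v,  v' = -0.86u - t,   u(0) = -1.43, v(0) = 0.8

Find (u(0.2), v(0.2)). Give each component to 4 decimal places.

-1.2425, 1.0110

Heun on (u,v): k1 = f(t_n, state_n); k2 = f(t_n + h, state_n + h·k1); state_{n+1} = state_n + (h/2)·(k1 + k2).
0.000000: (-1.430000, 0.800000)
  k1 = (0.800000, 1.229800)
  predictor → (-1.350000, 0.922980)
  k2 = (0.945980, 1.061000)
  → (-1.342701, 0.914540)
0.100000: (-1.342701, 0.914540)
  k1 = (0.937540, 1.054723)
  predictor → (-1.248947, 1.020012)
  k2 = (1.066012, 0.874094)
  → (-1.242523, 1.010981)
(u(0.2), v(0.2)) ≈ (-1.2425, 1.0110)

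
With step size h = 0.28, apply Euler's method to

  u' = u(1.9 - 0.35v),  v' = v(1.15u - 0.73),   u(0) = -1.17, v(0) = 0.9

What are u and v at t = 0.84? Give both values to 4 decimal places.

Euler on (u,v): u_{n+1} = u_n + h·u', v_{n+1} = v_n + h·v'.
0.000000: (-1.170000, 0.900000); f=(-1.854450, -1.867950) → (-1.689246, 0.376974)
0.280000: (-1.689246, 0.376974); f=(-2.986687, -1.007513) → (-2.525518, 0.094870)
0.560000: (-2.525518, 0.094870); f=(-4.714626, -0.344792) → (-3.845614, -0.001671)
(u(0.84), v(0.84)) ≈ (-3.8456, -0.0017)

-3.8456, -0.0017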